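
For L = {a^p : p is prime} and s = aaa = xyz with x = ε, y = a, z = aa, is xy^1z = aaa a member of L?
Yes

xy¹z = ε · a · aa = aaa.
aaa has length 3, which is prime, so it is in L.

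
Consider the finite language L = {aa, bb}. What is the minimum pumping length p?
p = 3

For a finite language L, the pumping lemma holds vacuously if p > max|s| for s ∈ L.

The longest string in L = {aa, bb} has length 2.
If p = 3, then no string s ∈ L has |s| ≥ p, so the condition is vacuously true.

The minimum pumping length is p = 3.

Why no smaller p works: for any p ≤ 2, the longest string s ∈ L has |s| = 2 ≥ p, so it would
have to be pumpable; but pumping up (i = 2, 3, ...) produces ever longer strings, which cannot all lie in the
finite language L. So the pumping property fails for every p ≤ 2.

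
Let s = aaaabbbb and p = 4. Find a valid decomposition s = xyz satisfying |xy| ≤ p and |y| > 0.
x = '', y = 'aaa', z = 'abbbb'

For s = aaaabbbb and p = 4, one valid decomposition is:
- x = '' (length 0)
- y = 'aaa' (length 3)
- z = 'abbbb' (length 5)

Verification:
- xyz = '' + 'aaa' + 'abbbb' = aaaabbbb ✓
- |xy| = 3 ≤ 4 ✓
- |y| = 3 > 0 ✓

All pumping lemma constraints are satisfied.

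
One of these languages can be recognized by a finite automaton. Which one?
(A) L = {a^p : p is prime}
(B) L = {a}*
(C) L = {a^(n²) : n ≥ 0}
(B) {a}*

(B) L = {a}* is regular.

This can be recognized by a finite automaton (DFA/NFA).
Regular expressions like {a}* define regular languages.

The other choices are not regular:
- {a^p : p is prime}: After pumping, the length becomes composite
- {a^(n²) : n ≥ 0}: After pumping, length is no longer a perfect square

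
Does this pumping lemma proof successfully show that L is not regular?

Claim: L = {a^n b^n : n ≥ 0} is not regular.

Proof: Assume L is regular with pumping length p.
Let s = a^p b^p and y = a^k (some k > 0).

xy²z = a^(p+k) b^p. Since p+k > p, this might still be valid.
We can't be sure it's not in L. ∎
The proof is INCORRECT.

Error: The conclusion is wrong.
xy²z = a^(p+k) b^p is definitely NOT in L because the number of a's (p+k) ≠ number of b's (p).
The proof incorrectly doubts what is actually a valid contradiction.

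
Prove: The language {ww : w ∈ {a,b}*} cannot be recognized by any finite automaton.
Assume for contradiction that L is regular, and let p ≥ 1 be the pumping length given by the pumping lemma.
Choose s = a^p b a^p b. Then s ∈ L (take w = a^p b) and |s| = 2p + 2 ≥ p.
By the pumping lemma, s = xyz for some x, y, z with |xy| ≤ p, |y| ≥ 1, and xy^i z ∈ L for every i ≥ 0.
Since |xy| ≤ p and the first p symbols of s are all a's, y = a^k for some k with 1 ≤ k ≤ p.

Take i = 2: t = xy²z = a^(p + k) b a^p b.
Suppose t = uu for some string u. The string t contains exactly two b's and ends in b, so u contains exactly one b and ends in b; hence u = a^j b for some j, and uu = a^j b a^j b. Comparing with t = a^(p + k) b a^p b forces j = p + k (first block) and j = p (second block), which is impossible since k ≥ 1. So t ∉ L.

This contradicts the pumping lemma, which requires xy^i z ∈ L for all i ≥ 0.
Hence L = {ww : w ∈ {a,b}*} is not regular. ∎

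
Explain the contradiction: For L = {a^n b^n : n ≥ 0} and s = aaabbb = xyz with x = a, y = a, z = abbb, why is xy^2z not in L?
xy²z = aaaabbb ∉ L

Pumping with i = 2 replaces y = a by y² = aa:
- Original: s = xyz = aaabbb; aaabbb = a^3 b^3 has equal counts (3 = 3), so it is in L
- Pumped: xy²z = a · aa · abbb = aaaabbb
- aaaabbb has 4 a's and 3 b's; 4 ≠ 3, so it is not in L

The pumping lemma would require xy²z ∈ L, so this decomposition yields a contradiction.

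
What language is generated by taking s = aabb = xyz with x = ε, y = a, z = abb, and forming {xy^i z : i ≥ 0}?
{xy^i z : i ≥ 0} = {a^(i+1) b^2 : i ≥ 0} = {abb, aabb, aaabb, ...}

With x = ε, y = a, z = abb: Starting with aabb and pumping the first 'a' (z = abb keeps the second 'a'), we get strings with i+1 a's followed by 2 b's for i = 0, 1, 2, ...; note bb is not produced because z always contributes one a.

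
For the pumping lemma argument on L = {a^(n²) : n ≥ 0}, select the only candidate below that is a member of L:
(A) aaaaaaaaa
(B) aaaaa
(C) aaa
(A) aaaaaaaaa

The pumping lemma is applied to a string s that lies in L, so first check membership of each option:
- (A) aaaaaaaaa has length 9 = 3², a perfect square, so it is in L ✓
- (B) aaaaa has length 5, strictly between 2² = 4 and 3² = 9, so it is not in L ✗
- (C) aaa has length 3, strictly between 1² = 1 and 2² = 4, so it is not in L ✗

Only (A) aaaaaaaaa is in L, so it is the only candidate that could play the role of s.
(In a complete proof one picks s in terms of the pumping length p so that |s| ≥ p is guaranteed; a fixed string like aaaaaaaaa illustrates the shape of such an s.)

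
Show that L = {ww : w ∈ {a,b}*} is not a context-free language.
Assume for contradiction that L is context-free, and let p ≥ 1 be the pumping length given by the pumping lemma for CFLs.
Choose s = a^p b^p a^p b^p. Then s ∈ L (take w = a^p b^p) and |s| = 4p ≥ p.
By the CFL pumping lemma, s = uvxyz for some u, v, x, y, z with |vxy| ≤ p, |vy| ≥ 1, and uv^i xy^i z ∈ L for every i ≥ 0.

Write s as four blocks A₁ B₁ A₂ B₂ with A₁ = A₂ = a^p and B₁ = B₂ = b^p. Since |vxy| ≤ p, the window vxy lies inside at most two adjacent blocks. Take i = 0 and let t = uxz, so |t| = 4p − |vy| with 1 ≤ |vy| ≤ p. If |t| is odd, t ∉ L immediately, so assume |vy| is even (hence |vy| ≥ 2) and |t|/2 = 2p − |vy|/2, which satisfies p ≤ |t|/2 ≤ 2p − 1.

Case 1 (vxy inside A₁B₁): t = a^(p−j) b^(p−l) a^p b^p with j + l = |vy|. The second half of t has length < 2p, so it is a suffix of the trailing a^p b^p and ends in b; the first half is a^(p−j) b^(p−l) a^((j+l)/2), which ends in a because (j+l)/2 ≥ 1. The halves differ, so t ∉ L.

Case 2 (vxy inside B₁A₂, straddling the middle): t = a^p b^(p−j) a^(p−l) b^p with j + l = |vy|. If t = ww, then w is a prefix of t of length ≥ p, so w begins with a^p; and w is a suffix of t of length ≥ p, so w ends with b^p. That forces |w| ≥ 2p, contradicting |w| = |t|/2 ≤ 2p − 1. So t ∉ L.

Case 3 (vxy inside A₂B₂): t = a^p b^p a^(p−j) b^(p−l) with j + l = |vy|. The first half of t is a prefix of a^p b^p, so it begins with a; the second half is b^((j+l)/2) a^(p−j) b^(p−l), which begins with b. The halves differ, so t ∉ L.

In every case uv⁰xy⁰z = uxz ∉ L.

This contradicts the CFL pumping lemma, which requires uv^i xy^i z ∈ L for all i ≥ 0.
Hence L = {ww : w ∈ {a,b}*} is not context-free. ∎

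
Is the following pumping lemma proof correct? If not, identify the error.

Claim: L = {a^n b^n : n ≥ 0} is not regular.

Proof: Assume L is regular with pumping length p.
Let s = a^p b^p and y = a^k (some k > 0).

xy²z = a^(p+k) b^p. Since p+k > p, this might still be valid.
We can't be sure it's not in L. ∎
The proof is INCORRECT.

Error: The conclusion is wrong.
xy²z = a^(p+k) b^p is definitely NOT in L because the number of a's (p+k) ≠ number of b's (p).
The proof incorrectly doubts what is actually a valid contradiction.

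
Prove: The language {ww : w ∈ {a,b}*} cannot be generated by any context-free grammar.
Assume for contradiction that L is context-free, and let p ≥ 1 be the pumping length given by the pumping lemma for CFLs.
Choose s = a^p b^p a^p b^p. Then s ∈ L (take w = a^p b^p) and |s| = 4p ≥ p.
By the CFL pumping lemma, s = uvxyz for some u, v, x, y, z with |vxy| ≤ p, |vy| ≥ 1, and uv^i xy^i z ∈ L for every i ≥ 0.

Write s as four blocks A₁ B₁ A₂ B₂ with A₁ = A₂ = a^p and B₁ = B₂ = b^p. Since |vxy| ≤ p, the window vxy lies inside at most two adjacent blocks. Take i = 0 and let t = uxz, so |t| = 4p − |vy| with 1 ≤ |vy| ≤ p. If |t| is odd, t ∉ L immediately, so assume |vy| is even (hence |vy| ≥ 2) and |t|/2 = 2p − |vy|/2, which satisfies p ≤ |t|/2 ≤ 2p − 1.

Case 1 (vxy inside A₁B₁): t = a^(p−j) b^(p−l) a^p b^p with j + l = |vy|. The second half of t has length < 2p, so it is a suffix of the trailing a^p b^p and ends in b; the first half is a^(p−j) b^(p−l) a^((j+l)/2), which ends in a because (j+l)/2 ≥ 1. The halves differ, so t ∉ L.

Case 2 (vxy inside B₁A₂, straddling the middle): t = a^p b^(p−j) a^(p−l) b^p with j + l = |vy|. If t = ww, then w is a prefix of t of length ≥ p, so w begins with a^p; and w is a suffix of t of length ≥ p, so w ends with b^p. That forces |w| ≥ 2p, contradicting |w| = |t|/2 ≤ 2p − 1. So t ∉ L.

Case 3 (vxy inside A₂B₂): t = a^p b^p a^(p−j) b^(p−l) with j + l = |vy|. The first half of t is a prefix of a^p b^p, so it begins with a; the second half is b^((j+l)/2) a^(p−j) b^(p−l), which begins with b. The halves differ, so t ∉ L.

In every case uv⁰xy⁰z = uxz ∉ L.

This contradicts the CFL pumping lemma, which requires uv^i xy^i z ∈ L for all i ≥ 0.
Hence L = {ww : w ∈ {a,b}*} is not context-free. ∎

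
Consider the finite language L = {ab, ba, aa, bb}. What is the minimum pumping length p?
p = 3

For a finite language L, the pumping lemma holds vacuously if p > max|s| for s ∈ L.

The longest string in L = {ab, ba, aa, bb} has length 2.
If p = 3, then no string s ∈ L has |s| ≥ p, so the condition is vacuously true.

The minimum pumping length is p = 3.

Why no smaller p works: for any p ≤ 2, the longest string s ∈ L has |s| = 2 ≥ p, so it would
have to be pumpable; but pumping up (i = 2, 3, ...) produces ever longer strings, which cannot all lie in the
finite language L. So the pumping property fails for every p ≤ 2.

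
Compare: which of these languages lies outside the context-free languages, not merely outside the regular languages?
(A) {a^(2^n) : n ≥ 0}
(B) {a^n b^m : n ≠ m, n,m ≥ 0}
(A) {a^(2^n) : n ≥ 0}

(A) {a^(2^n) : n ≥ 0} requires the CFL pumping lemma.

- {a^n b^m : n ≠ m, n,m ≥ 0} is context-free (but not regular)
  • Can be shown non-regular with the regular pumping lemma
  • After pumping a's, we can make n = m

- {a^(2^n) : n ≥ 0} is NOT context-free
  • Requires the CFL pumping lemma to prove
  • Gaps between powers of 2 grow exponentially

The CFL pumping lemma is "stronger" in that it can prove non-membership
in the larger class of context-free languages.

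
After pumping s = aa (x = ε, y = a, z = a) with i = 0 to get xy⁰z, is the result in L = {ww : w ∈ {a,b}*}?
No

xy⁰z = ε · ε · a = a.
a has odd length 1, so it cannot be written as ww and is not in L.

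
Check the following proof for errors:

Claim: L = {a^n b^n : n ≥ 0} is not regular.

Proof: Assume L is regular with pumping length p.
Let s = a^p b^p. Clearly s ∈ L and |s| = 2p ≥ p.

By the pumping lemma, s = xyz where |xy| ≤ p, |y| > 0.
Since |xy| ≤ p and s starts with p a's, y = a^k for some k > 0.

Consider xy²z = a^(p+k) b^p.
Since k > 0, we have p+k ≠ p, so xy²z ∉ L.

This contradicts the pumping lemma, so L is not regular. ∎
The proof is correct.

This proof is valid because:
1. The string s = a^p b^p is correctly in L
2. The decomposition analysis is correct: y must consist only of a's
3. The contradiction is valid: pumping increases a's but not b's
4. The conclusion follows logically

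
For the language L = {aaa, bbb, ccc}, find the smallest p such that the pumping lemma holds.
p = 4

For a finite language L, the pumping lemma holds vacuously if p > max|s| for s ∈ L.

The longest string in L = {aaa, bbb, ccc} has length 3.
If p = 4, then no string s ∈ L has |s| ≥ p, so the condition is vacuously true.

The minimum pumping length is p = 4.

Why no smaller p works: for any p ≤ 3, the longest string s ∈ L has |s| = 3 ≥ p, so it would
have to be pumpable; but pumping up (i = 2, 3, ...) produces ever longer strings, which cannot all lie in the
finite language L. So the pumping property fails for every p ≤ 3.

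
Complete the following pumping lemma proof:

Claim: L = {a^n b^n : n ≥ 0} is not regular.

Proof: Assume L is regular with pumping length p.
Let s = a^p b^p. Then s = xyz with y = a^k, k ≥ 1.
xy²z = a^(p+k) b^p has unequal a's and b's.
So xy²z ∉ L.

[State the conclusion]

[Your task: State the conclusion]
This contradicts the pumping lemma for regular languages,
which guarantees xy^i z ∈ L for all i ≥ 0.

Since our assumption that L is regular leads to a contradiction,
we conclude that L = {a^n b^n : n ≥ 0} is NOT regular. ∎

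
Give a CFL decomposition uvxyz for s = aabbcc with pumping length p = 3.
u='aa', v='b', x='b', y='c', z='c'

For s = aabbcc with pumping length p = 3:

One valid decomposition:
- u = 'aa'
- v = 'b'
- x = 'b'
- y = 'c'
- z = 'c'

Verification:
- uvxyz = 'aa' + 'b' + 'b' + 'c' + 'c' = aabbcc ✓
- |vxy| = |'bbc'| = 3 ≤ 3 ✓
- |vy| = |'bc'| = 2 > 0 ✓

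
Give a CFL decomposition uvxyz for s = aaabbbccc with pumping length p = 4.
u='aa', v='a', x='bb', y='b', z='ccc'

For s = aaabbbccc with pumping length p = 4:

One valid decomposition:
- u = 'aa'
- v = 'a'
- x = 'bb'
- y = 'b'
- z = 'ccc'

Verification:
- uvxyz = 'aa' + 'a' + 'bb' + 'b' + 'ccc' = aaabbbccc ✓
- |vxy| = |'abbb'| = 4 ≤ 4 ✓
- |vy| = |'ab'| = 2 > 0 ✓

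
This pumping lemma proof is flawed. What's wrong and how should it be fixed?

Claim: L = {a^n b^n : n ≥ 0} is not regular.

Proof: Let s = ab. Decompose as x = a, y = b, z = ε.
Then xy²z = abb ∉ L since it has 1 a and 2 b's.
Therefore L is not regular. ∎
Error: The string s = ab might be shorter than the pumping length p.

Correction: Choose s = a^p b^p to ensure |s| ≥ p. Also, the decomposition is wrong: with |xy| ≤ p, y cannot include b's when s starts with p a's.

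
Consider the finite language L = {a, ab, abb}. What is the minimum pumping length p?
p = 4

For a finite language L, the pumping lemma holds vacuously if p > max|s| for s ∈ L.

The longest string in L = {a, ab, abb} has length 3.
If p = 4, then no string s ∈ L has |s| ≥ p, so the condition is vacuously true.

The minimum pumping length is p = 4.

Why no smaller p works: for any p ≤ 3, the longest string s ∈ L has |s| = 3 ≥ p, so it would
have to be pumpable; but pumping up (i = 2, 3, ...) produces ever longer strings, which cannot all lie in the
finite language L. So the pumping property fails for every p ≤ 3.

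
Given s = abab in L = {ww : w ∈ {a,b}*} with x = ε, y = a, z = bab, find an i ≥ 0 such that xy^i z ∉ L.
i = 3

xy³z = ε · aaa · bab = aaabab; aaabab has length 6; its halves are aaa and bab, which differ, so it is not in L.
(Other choices also work, e.g. i = 0, 2; only i = 1 is guaranteed to stay in L since xy¹z = s.)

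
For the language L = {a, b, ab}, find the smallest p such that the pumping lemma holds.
p = 3

For a finite language L, the pumping lemma holds vacuously if p > max|s| for s ∈ L.

The longest string in L = {a, b, ab} has length 2.
If p = 3, then no string s ∈ L has |s| ≥ p, so the condition is vacuously true.

The minimum pumping length is p = 3.

Why no smaller p works: for any p ≤ 2, the longest string s ∈ L has |s| = 2 ≥ p, so it would
have to be pumpable; but pumping up (i = 2, 3, ...) produces ever longer strings, which cannot all lie in the
finite language L. So the pumping property fails for every p ≤ 2.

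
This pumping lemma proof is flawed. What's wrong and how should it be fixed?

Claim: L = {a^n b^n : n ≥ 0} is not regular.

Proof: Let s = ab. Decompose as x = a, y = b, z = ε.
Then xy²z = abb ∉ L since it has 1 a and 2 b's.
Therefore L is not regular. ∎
Error: The string s = ab might be shorter than the pumping length p.

Correction: Choose s = a^p b^p to ensure |s| ≥ p. Also, the decomposition is wrong: with |xy| ≤ p, y cannot include b's when s starts with p a's.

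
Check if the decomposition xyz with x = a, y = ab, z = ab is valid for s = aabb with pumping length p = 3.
Violated: xyz = s

The decomposition x = a, y = ab, z = ab for s = aabb with p = 3
violates the constraint: xyz = s

xyz = 'a' + 'ab' + 'ab' = 'aabab' ≠ 'aabb' = s. The decomposition doesn't reconstruct s.

Pumping lemma constraints:
1. xyz = s (decomposition is valid)
2. |xy| ≤ p
3. |y| > 0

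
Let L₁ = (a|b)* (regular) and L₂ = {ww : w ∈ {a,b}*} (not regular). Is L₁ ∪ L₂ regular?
Yes — L₁ ∪ L₂ is regular.

{ww} ⊆ (a|b)*, so L₁ ∪ L₂ = (a|b)*, which is regular.

Note that the bare facts "L₁ regular, L₂ non-regular" do not settle the question by themselves: the closure of regular languages under ∪, ∩, complement and difference applies only when BOTH operands are regular. With a non-regular operand the result can come out regular or non-regular depending on the specific languages, so one has to work out L₁ ∪ L₂ for this particular pair, as above.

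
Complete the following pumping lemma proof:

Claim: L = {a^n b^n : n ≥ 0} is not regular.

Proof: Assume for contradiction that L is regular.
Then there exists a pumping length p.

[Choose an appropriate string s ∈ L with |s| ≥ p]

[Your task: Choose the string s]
s = a^p b^p

This string is in L (has equal a's and b's) and has length 2p ≥ p.
Any decomposition xyz with |xy| ≤ p means y consists only of a's,
so pumping will unbalance the counts.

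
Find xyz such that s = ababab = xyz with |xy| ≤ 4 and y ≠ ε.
x = 'ab', y = 'a', z = 'bab'

For s = ababab and p = 4, one valid decomposition is:
- x = 'ab' (length 2)
- y = 'a' (length 1)
- z = 'bab' (length 3)

Verification:
- xyz = 'ab' + 'a' + 'bab' = ababab ✓
- |xy| = 3 ≤ 4 ✓
- |y| = 1 > 0 ✓

All pumping lemma constraints are satisfied.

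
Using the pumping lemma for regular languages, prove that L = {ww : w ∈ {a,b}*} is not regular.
Assume for contradiction that L is regular, and let p ≥ 1 be the pumping length given by the pumping lemma.
Choose s = a^p b a^p b. Then s ∈ L (take w = a^p b) and |s| = 2p + 2 ≥ p.
By the pumping lemma, s = xyz for some x, y, z with |xy| ≤ p, |y| ≥ 1, and xy^i z ∈ L for every i ≥ 0.
Since |xy| ≤ p and the first p symbols of s are all a's, y = a^k for some k with 1 ≤ k ≤ p.

Take i = 2: t = xy²z = a^(p + k) b a^p b.
Suppose t = uu for some string u. The string t contains exactly two b's and ends in b, so u contains exactly one b and ends in b; hence u = a^j b for some j, and uu = a^j b a^j b. Comparing with t = a^(p + k) b a^p b forces j = p + k (first block) and j = p (second block), which is impossible since k ≥ 1. So t ∉ L.

This contradicts the pumping lemma, which requires xy^i z ∈ L for all i ≥ 0.
Hence L = {ww : w ∈ {a,b}*} is not regular. ∎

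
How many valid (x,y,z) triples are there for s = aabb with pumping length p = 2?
3

For s = 'aabb' with pumping length p = 2:

Constraints: |xy| ≤ 2, |y| > 0

Valid decompositions (|xy| ≤ p, |y| ≥ 1):
  • x='', y='a', z='abb'
  • x='a', y='a', z='bb'
  • x='', y='aa', z='bb'

Total count: 3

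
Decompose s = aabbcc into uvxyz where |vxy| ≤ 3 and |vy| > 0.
u='aa', v='b', x='b', y='c', z='c'

For s = aabbcc with pumping length p = 3:

One valid decomposition:
- u = 'aa'
- v = 'b'
- x = 'b'
- y = 'c'
- z = 'c'

Verification:
- uvxyz = 'aa' + 'b' + 'b' + 'c' + 'c' = aabbcc ✓
- |vxy| = |'bbc'| = 3 ≤ 3 ✓
- |vy| = |'bc'| = 2 > 0 ✓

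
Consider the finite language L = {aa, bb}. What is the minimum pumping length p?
p = 3

For a finite language L, the pumping lemma holds vacuously if p > max|s| for s ∈ L.

The longest string in L = {aa, bb} has length 2.
If p = 3, then no string s ∈ L has |s| ≥ p, so the condition is vacuously true.

The minimum pumping length is p = 3.

Why no smaller p works: for any p ≤ 2, the longest string s ∈ L has |s| = 2 ≥ p, so it would
have to be pumpable; but pumping up (i = 2, 3, ...) produces ever longer strings, which cannot all lie in the
finite language L. So the pumping property fails for every p ≤ 2.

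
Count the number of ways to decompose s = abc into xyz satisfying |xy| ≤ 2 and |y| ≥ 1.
3

For s = 'abc' with pumping length p = 2:

Constraints: |xy| ≤ 2, |y| > 0

Valid decompositions (|xy| ≤ p, |y| ≥ 1):
  • x='', y='a', z='bc'
  • x='a', y='b', z='c'
  • x='', y='ab', z='c'

Total count: 3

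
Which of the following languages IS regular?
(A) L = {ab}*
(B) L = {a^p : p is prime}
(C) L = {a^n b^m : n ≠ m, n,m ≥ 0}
(A) {ab}*

(A) L = {ab}* is regular.

This can be recognized by a finite automaton (DFA/NFA).
Regular expressions like {ab}* define regular languages.

The other choices are not regular:
- {a^n b^m : n ≠ m, n,m ≥ 0}: After pumping a's, we can make n = m
- {a^p : p is prime}: After pumping, the length becomes composite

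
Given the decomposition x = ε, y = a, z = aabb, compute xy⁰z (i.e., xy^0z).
aabb

Given x = '', y = 'a', z = 'aabb' and i = 0:

xy^0z = x + y·y·...·y (0 times) + z
       = '' + 'a'^0 + 'aabb'
       = '' + '' + 'aabb'
       = 'aabb'

The pumped string is 'aabb' with length 4.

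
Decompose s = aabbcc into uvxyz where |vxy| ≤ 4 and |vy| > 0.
u='a', v='a', x='bb', y='c', z='c'

For s = aabbcc with pumping length p = 4:

One valid decomposition:
- u = 'a'
- v = 'a'
- x = 'bb'
- y = 'c'
- z = 'c'

Verification:
- uvxyz = 'a' + 'a' + 'bb' + 'c' + 'c' = aabbcc ✓
- |vxy| = |'abbc'| = 4 ≤ 4 ✓
- |vy| = |'ac'| = 2 > 0 ✓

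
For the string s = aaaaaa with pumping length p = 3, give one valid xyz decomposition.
x = '', y = 'aa', z = 'aaaa'

For s = aaaaaa and p = 3, one valid decomposition is:
- x = '' (length 0)
- y = 'aa' (length 2)
- z = 'aaaa' (length 4)

Verification:
- xyz = '' + 'aa' + 'aaaa' = aaaaaa ✓
- |xy| = 2 ≤ 3 ✓
- |y| = 2 > 0 ✓

All pumping lemma constraints are satisfied.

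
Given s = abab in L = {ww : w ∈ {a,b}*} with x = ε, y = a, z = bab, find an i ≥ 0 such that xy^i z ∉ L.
i = 0

xy⁰z = ε · ε · bab = bab; bab has odd length 3, so it cannot be written as ww and is not in L.
(Other choices also work, e.g. i = 2, 3; only i = 1 is guaranteed to stay in L since xy¹z = s.)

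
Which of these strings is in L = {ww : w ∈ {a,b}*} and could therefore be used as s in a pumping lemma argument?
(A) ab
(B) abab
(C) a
(B) abab

The pumping lemma is applied to a string s that lies in L, so first check membership of each option:
- (A) ab has length 2; its halves are a and b, which differ, so it is not in L ✗
- (B) abab splits into halves ab · ab, which are equal, so it is in L (w = ab) ✓
- (C) a has odd length 1, so it cannot be written as ww and is not in L ✗

Only (B) abab is in L, so it is the only candidate that could play the role of s.
(In a complete proof one picks s in terms of the pumping length p so that |s| ≥ p is guaranteed; a fixed string like abab illustrates the shape of such an s.)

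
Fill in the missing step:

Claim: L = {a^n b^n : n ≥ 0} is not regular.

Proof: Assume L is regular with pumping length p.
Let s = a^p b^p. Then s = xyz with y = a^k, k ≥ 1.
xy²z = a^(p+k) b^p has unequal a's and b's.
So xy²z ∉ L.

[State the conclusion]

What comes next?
This contradicts the pumping lemma for regular languages,
which guarantees xy^i z ∈ L for all i ≥ 0.

Since our assumption that L is regular leads to a contradiction,
we conclude that L = {a^n b^n : n ≥ 0} is NOT regular. ∎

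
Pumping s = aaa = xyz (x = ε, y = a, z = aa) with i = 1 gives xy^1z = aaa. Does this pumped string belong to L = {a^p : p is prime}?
Yes

xy¹z = ε · a · aa = aaa.
aaa has length 3, which is prime, so it is in L.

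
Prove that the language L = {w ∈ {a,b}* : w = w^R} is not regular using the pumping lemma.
Assume for contradiction that L is regular, and let p ≥ 1 be the pumping length given by the pumping lemma.
Choose s = a^p b a^p. Then s ∈ L (it reads the same in both directions) and |s| = 2p + 1 ≥ p.
By the pumping lemma, s = xyz for some x, y, z with |xy| ≤ p, |y| ≥ 1, and xy^i z ∈ L for every i ≥ 0.
Since |xy| ≤ p and the first p symbols of s are all a's, y = a^k for some k with 1 ≤ k ≤ p.

Take i = 2: xy²z = a^(p + k) b a^p.
Its reversal is a^p b a^(p + k). These differ because the block of a's before the unique b has length p + k in one and p in the other, and p + k ≠ p since k ≥ 1. So xy²z is not a palindrome, i.e. xy²z ∉ L.

This contradicts the pumping lemma, which requires xy^i z ∈ L for all i ≥ 0.
Hence L = {w ∈ {a,b}* : w = w^R} is not regular. ∎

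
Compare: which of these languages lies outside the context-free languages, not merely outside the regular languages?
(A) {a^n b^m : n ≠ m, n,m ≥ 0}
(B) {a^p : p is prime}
(B) {a^p : p is prime}

(B) {a^p : p is prime} requires the CFL pumping lemma.

- {a^n b^m : n ≠ m, n,m ≥ 0} is context-free (but not regular)
  • Can be shown non-regular with the regular pumping lemma
  • After pumping a's, we can make n = m

- {a^p : p is prime} is NOT context-free
  • Requires the CFL pumping lemma to prove
  • The CFL pumping lemma also fails because prime gaps are unbounded

The CFL pumping lemma is "stronger" in that it can prove non-membership
in the larger class of context-free languages.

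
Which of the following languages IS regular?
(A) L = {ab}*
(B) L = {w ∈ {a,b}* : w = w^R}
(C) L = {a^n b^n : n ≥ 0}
(A) {ab}*

(A) L = {ab}* is regular.

This can be recognized by a finite automaton (DFA/NFA).
Regular expressions like {ab}* define regular languages.

The other choices are not regular:
- {w ∈ {a,b}* : w = w^R}: After pumping, the string is no longer symmetric
- {a^n b^n : n ≥ 0}: After pumping, the number of a's and b's become unequal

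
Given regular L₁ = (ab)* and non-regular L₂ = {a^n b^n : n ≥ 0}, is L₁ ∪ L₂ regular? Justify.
No — L₁ ∪ L₂ is not regular.

Let U = (ab)* ∪ {a^n b^n}. If U were regular, then U ∩ aa*bb* would be regular (closure under intersection with a regular language). But (ab)* ∩ aa*bb* = {ab} and {a^n b^n} ∩ aa*bb* = {a^n b^n : n ≥ 1}, so U ∩ aa*bb* = {a^n b^n : n ≥ 1}, which is not regular. Hence U is not regular.

Note that the bare facts "L₁ regular, L₂ non-regular" do not settle the question by themselves: the closure of regular languages under ∪, ∩, complement and difference applies only when BOTH operands are regular. With a non-regular operand the result can come out regular or non-regular depending on the specific languages, so one has to work out L₁ ∪ L₂ for this particular pair, as above.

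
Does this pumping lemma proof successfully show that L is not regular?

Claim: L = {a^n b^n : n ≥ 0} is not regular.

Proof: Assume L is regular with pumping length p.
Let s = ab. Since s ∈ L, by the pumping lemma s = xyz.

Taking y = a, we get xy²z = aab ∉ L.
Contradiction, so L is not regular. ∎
The proof is INCORRECT.

Error: The string s = ab may be shorter than p.
The pumping lemma only applies to strings with |s| ≥ p, and p is not under our control.
We must choose s in terms of p, e.g. s = a^p b^p, to ensure |s| ≥ p.
(The proof also fixes one particular y; a valid argument must handle every decomposition with |xy| ≤ p and |y| ≥ 1 — for s = a^p b^p this forces y = a^k, and then xy²z = a^(p+k) b^p ∉ L.)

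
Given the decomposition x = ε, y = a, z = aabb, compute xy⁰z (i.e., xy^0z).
aabb

Given x = '', y = 'a', z = 'aabb' and i = 0:

xy^0z = x + y·y·...·y (0 times) + z
       = '' + 'a'^0 + 'aabb'
       = '' + '' + 'aabb'
       = 'aabb'

The pumped string is 'aabb' with length 4.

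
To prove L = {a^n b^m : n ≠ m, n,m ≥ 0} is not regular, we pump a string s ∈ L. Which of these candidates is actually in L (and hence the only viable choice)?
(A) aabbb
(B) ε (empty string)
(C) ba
(A) aabbb

The pumping lemma is applied to a string s that lies in L, so first check membership of each option:
- (A) aabbb = a^2 b^3 with 2 ≠ 3, so it is in L ✓
- (B) ε = a^0 b^0 has n = m = 0, so it is not in L ✗
- (C) ba has an a after a b, so it is not of the form a^n b^m and is not in L ✗

Only (A) aabbb is in L, so it is the only candidate that could play the role of s.
(In a complete proof one picks s in terms of the pumping length p so that |s| ≥ p is guaranteed; a fixed string like aabbb illustrates the shape of such an s.)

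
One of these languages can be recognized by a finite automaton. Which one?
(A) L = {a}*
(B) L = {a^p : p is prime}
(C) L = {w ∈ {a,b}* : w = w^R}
(A) {a}*

(A) L = {a}* is regular.

This can be recognized by a finite automaton (DFA/NFA).
Regular expressions like {a}* define regular languages.

The other choices are not regular:
- {a^p : p is prime}: After pumping, the length becomes composite
- {w ∈ {a,b}* : w = w^R}: After pumping, the string is no longer symmetric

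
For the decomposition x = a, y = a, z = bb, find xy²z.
aaabb

Given x = 'a', y = 'a', z = 'bb' and i = 2:

xy^2z = x + y·y·...·y (2 times) + z
       = 'a' + 'a'^2 + 'bb'
       = 'a' + 'aa' + 'bb'
       = 'aaabb'

The pumped string is 'aaabb' with length 5.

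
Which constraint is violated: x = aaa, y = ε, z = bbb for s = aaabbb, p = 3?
Violated: |y| > 0

The decomposition x = aaa, y = ε, z = bbb for s = aaabbb with p = 3
violates the constraint: |y| > 0

|y| = 0, but the pumping lemma requires |y| > 0 (y must be non-empty).

Pumping lemma constraints:
1. xyz = s (decomposition is valid)
2. |xy| ≤ p
3. |y| > 0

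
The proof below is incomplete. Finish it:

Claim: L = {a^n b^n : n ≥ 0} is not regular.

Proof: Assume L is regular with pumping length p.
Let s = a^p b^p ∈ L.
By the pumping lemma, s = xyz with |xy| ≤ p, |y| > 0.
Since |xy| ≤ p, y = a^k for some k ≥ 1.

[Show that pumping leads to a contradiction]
Consider xy²z = a^(p+k) b^p.

Since k ≥ 1, we have p + k > p.
So xy²z has more a's than b's: (p+k) a's vs p b's.
This means xy²z ∉ L because a^n b^n requires equal counts.

This contradicts the pumping lemma which states xy²z ∈ L.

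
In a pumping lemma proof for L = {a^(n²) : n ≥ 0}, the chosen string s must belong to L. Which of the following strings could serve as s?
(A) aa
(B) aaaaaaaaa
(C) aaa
(B) aaaaaaaaa

The pumping lemma is applied to a string s that lies in L, so first check membership of each option:
- (A) aa has length 2, strictly between 1² = 1 and 2² = 4, so it is not in L ✗
- (B) aaaaaaaaa has length 9 = 3², a perfect square, so it is in L ✓
- (C) aaa has length 3, strictly between 1² = 1 and 2² = 4, so it is not in L ✗

Only (B) aaaaaaaaa is in L, so it is the only candidate that could play the role of s.
(In a complete proof one picks s in terms of the pumping length p so that |s| ≥ p is guaranteed; a fixed string like aaaaaaaaa illustrates the shape of such an s.)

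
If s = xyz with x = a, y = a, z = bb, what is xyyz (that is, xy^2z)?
aaabb

Given x = 'a', y = 'a', z = 'bb' and i = 2:

xy^2z = x + y·y·...·y (2 times) + z
       = 'a' + 'a'^2 + 'bb'
       = 'a' + 'aa' + 'bb'
       = 'aaabb'

The pumped string is 'aaabb' with length 5.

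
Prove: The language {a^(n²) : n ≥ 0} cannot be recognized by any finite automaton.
Assume for contradiction that L is regular, and let p ≥ 1 be the pumping length given by the pumping lemma.
Choose s = a^(p²). Then s ∈ L and |s| = p² ≥ p.
By the pumping lemma, s = xyz for some x, y, z with |xy| ≤ p, |y| ≥ 1, and xy^i z ∈ L for every i ≥ 0.
Here y = a^k for some k with 1 ≤ k ≤ |xy| ≤ p.

Take i = 2: |xy²z| = p² + k.
Now p² < p² + k ≤ p² + p < p² + 2p + 1 = (p + 1)².
So |xy²z| lies strictly between the consecutive squares p² and (p + 1)², hence is not a perfect square, and xy²z ∉ L.

This contradicts the pumping lemma, which requires xy^i z ∈ L for all i ≥ 0.
Hence L = {a^(n²) : n ≥ 0} is not regular. ∎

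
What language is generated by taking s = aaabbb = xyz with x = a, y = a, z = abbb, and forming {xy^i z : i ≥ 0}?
{xy^i z : i ≥ 0} = {a^(2+i) b^3 : i ≥ 0} = {aabbb, aaabbb, aaaabbb, ...}

With x = a, y = a, z = abbb: Starting with aaabbb and pumping the second 'a', we get strings with 2+i a's followed by 3 b's for i = 0, 1, 2, ...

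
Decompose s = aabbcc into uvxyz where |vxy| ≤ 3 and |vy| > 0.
u='aa', v='b', x='b', y='c', z='c'

For s = aabbcc with pumping length p = 3:

One valid decomposition:
- u = 'aa'
- v = 'b'
- x = 'b'
- y = 'c'
- z = 'c'

Verification:
- uvxyz = 'aa' + 'b' + 'b' + 'c' + 'c' = aabbcc ✓
- |vxy| = |'bbc'| = 3 ≤ 3 ✓
- |vy| = |'bc'| = 2 > 0 ✓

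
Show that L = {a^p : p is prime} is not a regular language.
Assume for contradiction that L is regular, and let p ≥ 1 be the pumping length given by the pumping lemma.
Choose a prime q with q ≥ p (one exists because there are infinitely many primes) and let s = a^q. Then s ∈ L and |s| = q ≥ p.
By the pumping lemma, s = xyz for some x, y, z with |xy| ≤ p, |y| ≥ 1, and xy^i z ∈ L for every i ≥ 0.
Here y = a^k for some k with 1 ≤ k ≤ p, and xy^i z = a^(q + (i − 1)k) for every i ≥ 0.

Take i = q + 1: |xy^(q+1) z| = q + qk = q(k + 1).
Both factors satisfy q ≥ 2 and k + 1 ≥ 2, so q(k + 1) is composite, and xy^(q+1) z ∉ L.

This contradicts the pumping lemma, which requires xy^i z ∈ L for all i ≥ 0.
Hence L = {a^p : p is prime} is not regular. ∎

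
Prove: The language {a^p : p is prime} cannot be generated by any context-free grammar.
Assume for contradiction that L is context-free, and let p ≥ 1 be the pumping length given by the pumping lemma for CFLs.
Choose a prime q with q ≥ p and let s = a^q. Then s ∈ L and |s| = q ≥ p.
By the CFL pumping lemma, s = uvxyz for some u, v, x, y, z with |vxy| ≤ p, |vy| ≥ 1, and uv^i xy^i z ∈ L for every i ≥ 0.
All symbols are a's, so only lengths matter: let k = |vy|, with 1 ≤ k ≤ p. Then |uv^i xy^i z| = q + (i − 1)k.

Take i = q + 1: the length is q + qk = q(k + 1).
Both factors satisfy q ≥ 2 and k + 1 ≥ 2, so q(k + 1) is composite and uv^(q+1) xy^(q+1) z ∉ L.

This contradicts the CFL pumping lemma, which requires uv^i xy^i z ∈ L for all i ≥ 0.
Hence L = {a^p : p is prime} is not context-free. ∎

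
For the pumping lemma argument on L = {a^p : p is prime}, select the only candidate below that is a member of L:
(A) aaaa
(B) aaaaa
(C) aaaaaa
(B) aaaaa

The pumping lemma is applied to a string s that lies in L, so first check membership of each option:
- (A) aaaa has length 4 = 2 × 2, which is not prime, so it is not in L ✗
- (B) aaaaa has length 5, which is prime, so it is in L ✓
- (C) aaaaaa has length 6 = 2 × 3, which is not prime, so it is not in L ✗

Only (B) aaaaa is in L, so it is the only candidate that could play the role of s.
(In a complete proof one picks s in terms of the pumping length p so that |s| ≥ p is guaranteed; a fixed string like aaaaa illustrates the shape of such an s.)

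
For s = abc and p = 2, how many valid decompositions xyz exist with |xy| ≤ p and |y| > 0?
3

For s = 'abc' with pumping length p = 2:

Constraints: |xy| ≤ 2, |y| > 0

Valid decompositions (|xy| ≤ p, |y| ≥ 1):
  • x='', y='a', z='bc'
  • x='a', y='b', z='c'
  • x='', y='ab', z='c'

Total count: 3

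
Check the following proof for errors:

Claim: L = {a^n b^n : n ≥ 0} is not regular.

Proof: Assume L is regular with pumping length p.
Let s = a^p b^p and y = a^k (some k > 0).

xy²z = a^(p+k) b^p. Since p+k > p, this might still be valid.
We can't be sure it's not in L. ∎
The proof is INCORRECT.

Error: The conclusion is wrong.
xy²z = a^(p+k) b^p is definitely NOT in L because the number of a's (p+k) ≠ number of b's (p).
The proof incorrectly doubts what is actually a valid contradiction.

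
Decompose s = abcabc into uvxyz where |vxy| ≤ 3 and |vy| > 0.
u='ab', v='c', x='a', y='b', z='c'

For s = abcabc with pumping length p = 3:

One valid decomposition:
- u = 'ab'
- v = 'c'
- x = 'a'
- y = 'b'
- z = 'c'

Verification:
- uvxyz = 'ab' + 'c' + 'a' + 'b' + 'c' = abcabc ✓
- |vxy| = |'cab'| = 3 ≤ 3 ✓
- |vy| = |'cb'| = 2 > 0 ✓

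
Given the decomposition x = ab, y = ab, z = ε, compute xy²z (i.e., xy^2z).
ababab

Given x = 'ab', y = 'ab', z = '' and i = 2:

xy^2z = x + y·y·...·y (2 times) + z
       = 'ab' + 'ab'^2 + ''
       = 'ab' + 'abab' + ''
       = 'ababab'

The pumped string is 'ababab' with length 6.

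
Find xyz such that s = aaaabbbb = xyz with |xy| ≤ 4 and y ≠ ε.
x = 'a', y = 'aaa', z = 'bbbb'

For s = aaaabbbb and p = 4, one valid decomposition is:
- x = 'a' (length 1)
- y = 'aaa' (length 3)
- z = 'bbbb' (length 4)

Verification:
- xyz = 'a' + 'aaa' + 'bbbb' = aaaabbbb ✓
- |xy| = 4 ≤ 4 ✓
- |y| = 3 > 0 ✓

All pumping lemma constraints are satisfied.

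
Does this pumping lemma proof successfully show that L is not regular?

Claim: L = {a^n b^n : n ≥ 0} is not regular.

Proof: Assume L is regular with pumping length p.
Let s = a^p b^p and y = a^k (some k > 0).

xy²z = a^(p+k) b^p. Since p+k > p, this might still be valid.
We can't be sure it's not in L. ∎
The proof is INCORRECT.

Error: The conclusion is wrong.
xy²z = a^(p+k) b^p is definitely NOT in L because the number of a's (p+k) ≠ number of b's (p).
The proof incorrectly doubts what is actually a valid contradiction.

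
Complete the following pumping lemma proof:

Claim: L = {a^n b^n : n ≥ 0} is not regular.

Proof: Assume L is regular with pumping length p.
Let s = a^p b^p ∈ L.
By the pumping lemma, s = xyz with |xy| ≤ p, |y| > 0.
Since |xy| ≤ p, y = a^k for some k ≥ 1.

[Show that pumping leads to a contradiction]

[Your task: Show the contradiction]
Consider xy²z = a^(p+k) b^p.

Since k ≥ 1, we have p + k > p.
So xy²z has more a's than b's: (p+k) a's vs p b's.
This means xy²z ∉ L because a^n b^n requires equal counts.

This contradicts the pumping lemma which states xy²z ∈ L.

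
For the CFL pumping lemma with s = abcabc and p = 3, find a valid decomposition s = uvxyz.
u='ab', v='c', x='a', y='b', z='c'

For s = abcabc with pumping length p = 3:

One valid decomposition:
- u = 'ab'
- v = 'c'
- x = 'a'
- y = 'b'
- z = 'c'

Verification:
- uvxyz = 'ab' + 'c' + 'a' + 'b' + 'c' = abcabc ✓
- |vxy| = |'cab'| = 3 ≤ 3 ✓
- |vy| = |'cb'| = 2 > 0 ✓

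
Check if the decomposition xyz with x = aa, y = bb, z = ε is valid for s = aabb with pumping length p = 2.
Violated: |xy| ≤ p

The decomposition x = aa, y = bb, z = ε for s = aabb with p = 2
violates the constraint: |xy| ≤ p

|xy| = |aabb| = 4 > 2 = p. The decomposition puts too many characters in xy.

Pumping lemma constraints:
1. xyz = s (decomposition is valid)
2. |xy| ≤ p
3. |y| > 0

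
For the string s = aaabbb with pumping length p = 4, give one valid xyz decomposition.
x = 'aaa', y = 'b', z = 'bb'

For s = aaabbb and p = 4, one valid decomposition is:
- x = 'aaa' (length 3)
- y = 'b' (length 1)
- z = 'bb' (length 2)

Verification:
- xyz = 'aaa' + 'b' + 'bb' = aaabbb ✓
- |xy| = 4 ≤ 4 ✓
- |y| = 1 > 0 ✓

All pumping lemma constraints are satisfied.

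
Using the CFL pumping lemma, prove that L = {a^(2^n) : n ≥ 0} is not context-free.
Assume for contradiction that L is context-free, and let p ≥ 1 be the pumping length given by the pumping lemma for CFLs.
Choose s = a^(2^p). Then s ∈ L and |s| = 2^p ≥ p.
By the CFL pumping lemma, s = uvxyz for some u, v, x, y, z with |vxy| ≤ p, |vy| ≥ 1, and uv^i xy^i z ∈ L for every i ≥ 0.
All symbols are a's, so only lengths matter: let k = |vy|, with 1 ≤ k ≤ |vxy| ≤ p < 2^p.

Take i = 2: |uv²xy²z| = 2^p + k, and 2^p < 2^p + k < 2^p + 2^p = 2^(p+1).
So the length lies strictly between consecutive powers of two and is not a power of 2; uv²xy²z ∉ L.

This contradicts the CFL pumping lemma, which requires uv^i xy^i z ∈ L for all i ≥ 0.
Hence L = {a^(2^n) : n ≥ 0} is not context-free. ∎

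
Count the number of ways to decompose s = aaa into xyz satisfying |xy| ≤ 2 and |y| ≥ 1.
3

For s = 'aaa' with pumping length p = 2:

Constraints: |xy| ≤ 2, |y| > 0

Valid decompositions (|xy| ≤ p, |y| ≥ 1):
  • x='', y='a', z='aa'
  • x='a', y='a', z='a'
  • x='', y='aa', z='a'

Total count: 3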